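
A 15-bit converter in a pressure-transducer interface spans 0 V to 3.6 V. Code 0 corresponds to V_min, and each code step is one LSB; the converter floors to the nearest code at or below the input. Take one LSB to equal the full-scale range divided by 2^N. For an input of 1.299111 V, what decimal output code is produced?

Span = 3.6 V. LSB = 3.6 V / 2^15 ≈ 109.9 µV.
V_in − V_min = 1.299111 − (0) = 1.299111 V.
Divide by LSB: 1.299111 × 32768/3.6 = 11824.7970.
Truncating gives code 11824.

11824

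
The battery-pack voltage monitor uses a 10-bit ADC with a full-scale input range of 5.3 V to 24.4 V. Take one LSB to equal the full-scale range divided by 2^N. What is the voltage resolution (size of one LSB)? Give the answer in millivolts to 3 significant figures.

Range = 24.4 − (5.3) = 19.1 V.
2^10 = 1024 levels.
One LSB is 19.1 V / 1024 = 18.7 mV.

18.7 mV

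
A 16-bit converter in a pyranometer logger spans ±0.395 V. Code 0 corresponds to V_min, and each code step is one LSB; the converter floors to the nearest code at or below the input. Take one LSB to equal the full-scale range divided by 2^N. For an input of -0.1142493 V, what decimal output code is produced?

The full-scale span is 0.395 − (-0.395) = 0.79 V. LSB = 0.79 V / 2^16 ≈ 12.05 µV.
V_in − V_min = -0.1142493 − (-0.395) = 0.2807507 V.
Divide by LSB: 0.2807507 × 65536/0.79 = 23290.2252.
Truncating gives code 23290.

23290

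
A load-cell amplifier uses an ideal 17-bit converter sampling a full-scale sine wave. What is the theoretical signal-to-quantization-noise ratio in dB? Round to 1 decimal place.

For an ideal N-bit converter with full-scale sine input, SNR = 6.02 N + 1.76 dB. SNR = 6.02 × 17 + 1.76 = 102.34 + 1.76 = 104.10 dB.

104.1 dB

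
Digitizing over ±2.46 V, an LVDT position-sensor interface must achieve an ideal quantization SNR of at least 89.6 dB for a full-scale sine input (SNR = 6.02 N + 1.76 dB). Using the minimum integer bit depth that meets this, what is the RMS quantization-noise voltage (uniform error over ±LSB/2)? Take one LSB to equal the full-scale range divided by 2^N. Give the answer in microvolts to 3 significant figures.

43.3 µV

Full-scale range = 2.46 V − (-2.46 V) = 4.92 V.
Required N = ⌈(89.6 − 1.76)/6.02⌉ = ⌈14.591⌉ = 15.
LSB = 4.92 V / 2^15 = 150.15 µV.
σ_q = LSB/√12 = 150.15 µV/3.4641 = 43.3 µV.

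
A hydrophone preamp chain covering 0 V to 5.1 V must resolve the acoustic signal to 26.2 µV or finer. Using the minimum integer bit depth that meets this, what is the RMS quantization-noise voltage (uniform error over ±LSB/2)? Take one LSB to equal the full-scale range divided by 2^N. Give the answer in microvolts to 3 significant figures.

Span = 5.1 V.
Levels needed ≥ 5.1/26.2 µV = 194700. 2^18 = 262144 suffices, so N_min = 18.
LSB = 5.1 V / 2^18 = 19.455 µV.
V_rms = LSB/√12 = 5.62 µV.

5.62 µV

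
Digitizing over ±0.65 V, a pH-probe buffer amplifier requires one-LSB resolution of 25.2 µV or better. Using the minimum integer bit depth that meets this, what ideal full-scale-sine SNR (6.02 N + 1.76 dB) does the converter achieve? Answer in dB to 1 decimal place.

98.1 dB

The full-scale span is 0.65 − (-0.65) = 1.3 V.
Need 2^N ≥ 1.3 V / 25.2 µV = 51590 → N_min = 16.
SNR = 6.02 × 16 + 1.76 = 98.08 dB.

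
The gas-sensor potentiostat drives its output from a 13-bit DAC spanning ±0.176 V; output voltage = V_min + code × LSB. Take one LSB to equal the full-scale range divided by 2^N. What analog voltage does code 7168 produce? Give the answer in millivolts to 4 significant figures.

132.0 mV

The full-scale span is 0.176 − (-0.176) = 0.352 V. LSB = 0.352 V / 2^13.
V_out = V_min + code × LSB = -0.176 V + 7168 × 0.352 V / 8192
      = -0.176 + 0.308000 = 0.132000 V.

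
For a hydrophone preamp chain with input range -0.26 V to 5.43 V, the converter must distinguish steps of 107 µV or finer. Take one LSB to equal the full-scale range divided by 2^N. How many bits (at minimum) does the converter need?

The full-scale span is 5.43 − (-0.26) = 5.69 V.
Required number of levels: 5.69/107 µV = 53178; smallest N with 2^N ≥ that is 16.

16 bits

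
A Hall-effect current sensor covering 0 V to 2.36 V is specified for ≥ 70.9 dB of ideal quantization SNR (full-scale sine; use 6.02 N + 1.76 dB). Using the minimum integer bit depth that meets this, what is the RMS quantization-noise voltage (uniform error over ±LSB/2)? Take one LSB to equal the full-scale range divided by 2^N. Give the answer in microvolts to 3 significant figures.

166 µV

Full-scale range = 2.36 V.
Solving 6.02 N ≥ 70.9 − 1.76: N ≥ 11.485. Round up → N = 12.
Step size = 2.36/4096 V = 0.57617 mV.
V_rms = LSB/√12 = 166 µV.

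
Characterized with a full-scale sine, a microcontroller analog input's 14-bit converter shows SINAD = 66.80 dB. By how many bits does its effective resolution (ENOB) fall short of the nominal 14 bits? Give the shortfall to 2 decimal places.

ENOB = (SINAD − 1.76)/6.02 = (66.80 − 1.76)/6.02 = 10.8040 bits.
14 − 10.8040 = 3.20 bits below nominal.

3.20 bits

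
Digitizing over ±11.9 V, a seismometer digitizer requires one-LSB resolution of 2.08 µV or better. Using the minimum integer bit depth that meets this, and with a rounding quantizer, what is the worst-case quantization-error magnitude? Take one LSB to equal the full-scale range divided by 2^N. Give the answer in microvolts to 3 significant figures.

0.709 µV

Span: 11.9 V − (-11.9 V) = 23.8 V.
Required number of levels: 23.8/2.08 µV = 1.1442e7; smallest N with 2^N ≥ that is 24.
LSB = 23.8 V / 2^24 = 1.4186 µV.
|e|_max = LSB/2 = 0.709 µV.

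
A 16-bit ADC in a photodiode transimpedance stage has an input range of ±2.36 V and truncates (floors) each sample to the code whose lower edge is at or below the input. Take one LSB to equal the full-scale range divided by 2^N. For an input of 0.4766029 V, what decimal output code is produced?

Range = 2.36 − (-2.36) = 4.72 V. LSB = 4.72 V / 2^16 ≈ 72.02 µV.
V_in − V_min = 0.4766029 − (-2.36) = 2.8366029 V.
Divide by LSB: 2.8366029 × 65536/4.72 = 39385.5101.
Truncating gives code 39385.

39385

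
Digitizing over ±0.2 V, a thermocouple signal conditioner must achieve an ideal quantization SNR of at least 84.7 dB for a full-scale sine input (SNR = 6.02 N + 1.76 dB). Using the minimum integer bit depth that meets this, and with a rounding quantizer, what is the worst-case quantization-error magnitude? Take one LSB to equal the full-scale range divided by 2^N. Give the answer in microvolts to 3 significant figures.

12.2 µV

Range = 0.2 − (-0.2) = 0.4 V.
6.02 N + 1.76 ≥ 84.7 gives N ≥ 13.777, so the minimum integer is 14.
LSB = 0.4 V ÷ 2^14 = 0.4/16384 V = 24.414 µV.
Max error for round-to-nearest is LSB/2 = 12.2 µV.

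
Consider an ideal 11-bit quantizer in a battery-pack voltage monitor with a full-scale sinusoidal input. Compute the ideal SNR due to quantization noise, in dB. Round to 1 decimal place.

SNR = 6.02·11 + 1.76 = 67.98 dB.

68.0 dB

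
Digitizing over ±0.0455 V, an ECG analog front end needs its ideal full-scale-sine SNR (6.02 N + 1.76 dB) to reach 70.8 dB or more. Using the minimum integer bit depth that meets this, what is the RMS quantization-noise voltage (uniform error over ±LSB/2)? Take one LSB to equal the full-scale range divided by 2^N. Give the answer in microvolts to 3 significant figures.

The full-scale span is 0.0455 − (-0.0455) = 0.091 V.
Solving 6.02 N ≥ 70.8 − 1.76: N ≥ 11.468. Round up → N = 12.
LSB = 0.091 V ÷ 2^12 = 0.091/4096 V = 22.217 µV.
V_rms = LSB/√12 = 6.41 µV.

6.41 µV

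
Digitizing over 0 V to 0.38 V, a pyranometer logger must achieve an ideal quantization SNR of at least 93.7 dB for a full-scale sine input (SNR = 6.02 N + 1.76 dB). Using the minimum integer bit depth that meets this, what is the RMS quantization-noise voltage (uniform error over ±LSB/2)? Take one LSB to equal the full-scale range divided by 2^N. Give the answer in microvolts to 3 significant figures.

1.67 µV

Full-scale range = 0.38 V.
6.02 N + 1.76 ≥ 93.7 gives N ≥ 15.272, so the minimum integer is 16.
LSB = 0.38 V ÷ 2^16 = 0.38/65536 V = 5.7983 µV.
RMS noise = LSB/√12 = 1.67 µV.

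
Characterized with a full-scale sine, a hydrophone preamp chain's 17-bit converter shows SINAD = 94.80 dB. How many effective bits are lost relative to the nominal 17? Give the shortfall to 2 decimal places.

1.54 bits

ENOB = (SINAD − 1.76)/6.02 = (94.80 − 1.76)/6.02 = 15.4551 bits.
17 − 15.4551 = 1.54 bits below nominal.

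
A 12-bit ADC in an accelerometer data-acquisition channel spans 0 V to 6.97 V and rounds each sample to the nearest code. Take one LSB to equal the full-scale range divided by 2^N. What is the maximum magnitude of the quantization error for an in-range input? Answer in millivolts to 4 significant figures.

0.8508 mV

Full-scale range = 6.97 V.
LSB = 6.97 V ÷ 2^12 = 6.97/4096 V = 1.70166 mV.
|e|_max = LSB/2 = 0.8508 mV.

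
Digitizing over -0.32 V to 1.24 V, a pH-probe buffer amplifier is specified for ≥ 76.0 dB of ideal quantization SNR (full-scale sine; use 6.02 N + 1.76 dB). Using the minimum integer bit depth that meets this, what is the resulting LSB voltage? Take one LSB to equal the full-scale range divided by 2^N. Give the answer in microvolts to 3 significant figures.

Range = 1.24 − (-0.32) = 1.56 V.
6.02 N + 1.76 ≥ 76.0 gives N ≥ 12.332, so the minimum integer is 13.
One LSB is 1.56 V / 8192 = 190 µV.

190 µV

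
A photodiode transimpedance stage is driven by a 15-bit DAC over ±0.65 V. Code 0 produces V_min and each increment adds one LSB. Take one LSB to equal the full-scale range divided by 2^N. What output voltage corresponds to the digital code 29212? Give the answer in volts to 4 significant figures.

0.5089 V

Span: 0.65 V − (-0.65 V) = 1.3 V. LSB = 1.3 V / 2^15.
V_out = -0.65 + 29212 × (1.3/32768) V
      = -0.65 + 1.15892 = 0.508923 V.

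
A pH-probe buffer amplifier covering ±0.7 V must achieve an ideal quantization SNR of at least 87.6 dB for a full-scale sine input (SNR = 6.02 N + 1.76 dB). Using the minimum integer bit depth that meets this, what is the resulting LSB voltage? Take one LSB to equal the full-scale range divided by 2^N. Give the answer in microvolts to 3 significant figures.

Full-scale range = 0.7 V − (-0.7 V) = 1.4 V.
Solving 6.02 N ≥ 87.6 − 1.76: N ≥ 14.259. Round up → N = 15.
Step size = 1.4/32768 V = 42.7 µV.

42.7 µV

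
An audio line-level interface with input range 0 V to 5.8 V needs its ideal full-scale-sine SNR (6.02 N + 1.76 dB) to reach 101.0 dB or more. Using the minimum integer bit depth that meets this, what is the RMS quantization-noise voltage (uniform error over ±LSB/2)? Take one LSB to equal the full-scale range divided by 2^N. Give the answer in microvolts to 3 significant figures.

Full-scale range = 5.8 V.
N ≥ (101.0 − 1.76)/6.02 = 16.485 → N_min = 17.
LSB = 5.8 V ÷ 2^17 = 5.8/131072 V = 44.250 µV.
RMS noise = LSB/√12 = 12.8 µV.

12.8 µV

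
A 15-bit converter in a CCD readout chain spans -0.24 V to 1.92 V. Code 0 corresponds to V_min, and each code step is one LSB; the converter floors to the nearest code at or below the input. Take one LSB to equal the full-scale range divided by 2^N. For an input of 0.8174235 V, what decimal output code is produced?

16041

Span: 1.92 V − (-0.24 V) = 2.16 V. LSB = 2.16 V / 2^15 ≈ 65.92 µV.
code = ⌊(V_in − V_min)/LSB⌋ = ⌊(V_in − V_min) × 2^15 / range⌋
     = ⌊(0.8174235 − (-0.24)) × 32768 / 2.16⌋ = ⌊1.0574235 × 32768/2.16⌋
     = ⌊16041.506⌋ = 16041.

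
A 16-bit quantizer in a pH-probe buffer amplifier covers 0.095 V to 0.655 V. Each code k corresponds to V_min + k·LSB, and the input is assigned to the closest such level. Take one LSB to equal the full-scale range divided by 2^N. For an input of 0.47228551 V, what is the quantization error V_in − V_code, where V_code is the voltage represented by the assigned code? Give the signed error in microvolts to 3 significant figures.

+1.57 µV

Full-scale range = 0.655 V − (0.095 V) = 0.56 V. LSB = 0.56 V / 2^16 ≈ 8.545 µV.
(0.47228551 − (0.095)) / LSB = 0.37728551 × 65536/0.56 = 44153.1843. Nearest integer: k = 44153.
V_code = 0.095 + (44153/65536) × 0.56 = 0.47228393555 V.
V_in − V_code = 0.47228551 − (0.47228393555) = +1.57 µV.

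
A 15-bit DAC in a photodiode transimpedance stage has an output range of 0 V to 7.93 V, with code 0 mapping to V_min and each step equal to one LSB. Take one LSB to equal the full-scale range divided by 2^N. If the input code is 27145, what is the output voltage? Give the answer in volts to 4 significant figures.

V_FS = 7.93 V. LSB = 7.93 V / 2^15.
Output = V_min + (27145/32768) × range = 0 + 0.828400 × 7.93 V
      = 0 V + 6.56921 V = 6.56921 V.

6.569 V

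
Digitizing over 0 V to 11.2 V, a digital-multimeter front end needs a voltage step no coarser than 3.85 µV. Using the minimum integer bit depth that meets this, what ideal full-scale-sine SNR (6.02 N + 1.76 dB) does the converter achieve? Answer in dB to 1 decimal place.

134.2 dB

Range is 11.2 V.
11.2 V / 3.85 µV = 2.909e6. Since 2^21 = 2097152 and 2^22 = 4194304, N = 22.
6.02(22) + 1.76 = 134.20 dB.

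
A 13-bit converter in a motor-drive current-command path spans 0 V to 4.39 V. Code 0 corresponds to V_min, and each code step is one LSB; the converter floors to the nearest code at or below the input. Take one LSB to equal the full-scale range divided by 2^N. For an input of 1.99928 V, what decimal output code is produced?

3730

V_FS = 4.39 V. LSB = 4.39 V / 2^13 ≈ 0.5359 mV.
V_in − V_min = 1.99928 − (0) = 1.99928 V.
Divide by LSB: 1.99928 × 8192/4.39 = 3730.7749.
Truncating gives code 3730.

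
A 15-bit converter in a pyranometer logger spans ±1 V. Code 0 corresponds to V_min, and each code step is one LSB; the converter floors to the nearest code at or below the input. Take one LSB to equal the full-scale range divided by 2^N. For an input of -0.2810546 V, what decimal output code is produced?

Span: 1 V − (-1 V) = 2 V. LSB = 2 V / 2^15 ≈ 61.04 µV.
V_in − V_min = -0.2810546 − (-1) = 0.7189454 V.
Divide by LSB: 0.7189454 × 32768/2 = 11779.2014.
Truncating gives code 11779.

11779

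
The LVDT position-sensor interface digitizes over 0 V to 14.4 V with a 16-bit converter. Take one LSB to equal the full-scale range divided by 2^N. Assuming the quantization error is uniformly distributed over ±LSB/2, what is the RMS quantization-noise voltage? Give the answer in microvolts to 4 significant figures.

Range is 14.4 V.
One LSB is 14.4 V / 65536 = 219.727 µV.
σ_q = LSB/√12 = 219.727 µV/3.4641 = 63.43 µV.

63.43 µV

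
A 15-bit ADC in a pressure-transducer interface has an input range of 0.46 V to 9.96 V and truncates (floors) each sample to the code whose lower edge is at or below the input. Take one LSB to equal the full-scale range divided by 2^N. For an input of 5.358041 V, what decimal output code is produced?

16894

Span: 9.96 V − (0.46 V) = 9.5 V. LSB = 9.5 V / 2^15 ≈ 289.9 µV.
V_in − V_min = 5.358041 − (0.46) = 4.898041 V.
Divide by LSB: 4.898041 × 32768/9.5 = 16894.6324.
Truncating gives code 16894.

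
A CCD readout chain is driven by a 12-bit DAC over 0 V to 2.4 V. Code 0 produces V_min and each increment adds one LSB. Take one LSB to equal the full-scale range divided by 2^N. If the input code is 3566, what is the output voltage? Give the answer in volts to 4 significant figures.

2.089 V

Full-scale range = 2.4 V. LSB = 2.4 V / 2^12.
V_out = V_min + code × LSB = 0 V + 3566 × 2.4 V / 4096
      = 0 V + 2.08945 V = 2.08945 V.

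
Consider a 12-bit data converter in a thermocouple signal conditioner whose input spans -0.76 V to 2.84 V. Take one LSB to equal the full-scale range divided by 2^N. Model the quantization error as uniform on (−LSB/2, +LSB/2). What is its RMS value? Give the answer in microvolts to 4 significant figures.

The full-scale span is 2.84 − (-0.76) = 3.6 V.
LSB = 3.6 V / 2^12 = 0.878906 mV.
RMS of a uniform error over width LSB is LSB/√12 = 253.7 µV.

253.7 µV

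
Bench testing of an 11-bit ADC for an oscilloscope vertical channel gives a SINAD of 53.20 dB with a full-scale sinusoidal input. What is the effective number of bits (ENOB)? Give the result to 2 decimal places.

8.54 bits

ENOB = (SINAD − 1.76) / 6.02 = (53.20 − 1.76) / 6.02 = 51.44 / 6.02 = 8.5449.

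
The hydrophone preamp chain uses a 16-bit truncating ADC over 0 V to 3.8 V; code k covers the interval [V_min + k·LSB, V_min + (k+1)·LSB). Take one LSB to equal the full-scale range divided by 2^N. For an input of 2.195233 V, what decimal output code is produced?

V_FS = 3.8 V. LSB = 3.8 V / 2^16 ≈ 57.98 µV.
V_in − V_min = 2.195233 − (0) = 2.195233 V.
Divide by LSB: 2.195233 × 65536/3.8 = 37859.6815.
Truncating gives code 37859.

37859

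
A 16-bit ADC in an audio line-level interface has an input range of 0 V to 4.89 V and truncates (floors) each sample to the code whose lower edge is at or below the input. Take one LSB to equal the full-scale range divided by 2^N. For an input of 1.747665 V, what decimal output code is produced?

23422

Full-scale range = 4.89 V. LSB = 4.89 V / 2^16 ≈ 74.62 µV.
code = ⌊(V_in − V_min)/LSB⌋ = ⌊(V_in − V_min) × 2^16 / range⌋
     = ⌊(1.747665 − (0)) × 65536 / 4.89⌋ = ⌊1.747665 × 65536/4.89⌋
     = ⌊23422.285⌋ = 23422.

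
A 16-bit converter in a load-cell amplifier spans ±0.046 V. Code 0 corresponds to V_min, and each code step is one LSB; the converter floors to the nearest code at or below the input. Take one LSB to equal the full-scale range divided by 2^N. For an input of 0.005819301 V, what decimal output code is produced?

36913

Full-scale range = 0.046 V − (-0.046 V) = 0.092 V. LSB = 0.092 V / 2^16 ≈ 1.404 µV.
(V_in − V_min) × 2^16/range = (0.005819301 − (-0.046)) × 65536/0.092 = 36913.366.
Floor → code = 36913.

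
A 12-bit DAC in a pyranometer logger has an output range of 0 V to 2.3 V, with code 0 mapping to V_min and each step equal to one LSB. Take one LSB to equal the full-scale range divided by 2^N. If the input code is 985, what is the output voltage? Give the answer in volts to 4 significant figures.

V_FS = 2.3 V. LSB = 2.3 V / 2^12.
V_out = V_min + code × LSB = 0 V + 985 × 2.3 V / 4096
      = 0 + 0.553101 = 0.553101 V.

0.5531 V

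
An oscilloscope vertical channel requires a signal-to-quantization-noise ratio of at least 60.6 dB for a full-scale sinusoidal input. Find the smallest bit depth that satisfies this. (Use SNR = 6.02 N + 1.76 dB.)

Solving 6.02 N ≥ 60.6 − 1.76: N ≥ 9.774. Round up → N = 10.

10 bits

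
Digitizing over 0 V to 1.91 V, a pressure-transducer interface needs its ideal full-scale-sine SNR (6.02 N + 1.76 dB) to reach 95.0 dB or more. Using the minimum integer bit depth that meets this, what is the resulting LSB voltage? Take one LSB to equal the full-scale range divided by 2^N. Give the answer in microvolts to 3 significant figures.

Full-scale range = 1.91 V.
6.02 N + 1.76 ≥ 95.0 gives N ≥ 15.488, so the minimum integer is 16.
LSB = 1.91 V ÷ 2^16 = 1.91/65536 V = 29.1 µV.

29.1 µV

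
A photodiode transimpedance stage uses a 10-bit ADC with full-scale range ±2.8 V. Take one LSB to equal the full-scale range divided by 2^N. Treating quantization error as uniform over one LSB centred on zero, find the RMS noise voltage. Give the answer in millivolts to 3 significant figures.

1.58 mV

Range = 2.8 − (-2.8) = 5.6 V.
One LSB is 5.6 V / 1024 = 5.4688 mV.
V_rms = LSB/√12 = 5.4688 mV / √12 = 1.58 mV.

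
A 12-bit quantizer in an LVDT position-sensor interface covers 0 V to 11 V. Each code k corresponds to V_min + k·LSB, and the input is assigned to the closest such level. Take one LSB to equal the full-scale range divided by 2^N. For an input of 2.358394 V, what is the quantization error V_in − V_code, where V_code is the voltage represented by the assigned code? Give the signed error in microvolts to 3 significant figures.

Range is 11 V. LSB = 11 V / 2^12 ≈ 2.686 mV.
(V_in − V_min)/LSB = (2.358394 − (0)) × 4096/11 = 878.1802 → nearest code k = 878.
Reconstructed level: 0 + 878 × 11/4096 V = 2.357910156 V.
V_in − V_code = 2.358394 − (2.357910156) = +484 µV.

+484 µV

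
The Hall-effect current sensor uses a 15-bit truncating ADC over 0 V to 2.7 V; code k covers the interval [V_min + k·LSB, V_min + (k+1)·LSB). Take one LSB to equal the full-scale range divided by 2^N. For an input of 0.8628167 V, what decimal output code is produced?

10471

Full-scale range = 2.7 V. LSB = 2.7 V / 2^15 ≈ 82.40 µV.
(V_in − V_min) × 2^15/range = (0.8628167 − (0)) × 32768/2.7 = 10471.399.
Floor → code = 10471.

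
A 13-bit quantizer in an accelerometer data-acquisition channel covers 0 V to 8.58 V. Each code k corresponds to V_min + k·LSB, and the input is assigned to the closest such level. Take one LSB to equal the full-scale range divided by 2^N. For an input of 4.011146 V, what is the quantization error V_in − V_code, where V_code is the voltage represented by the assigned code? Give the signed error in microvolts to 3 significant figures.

−255 µV

Full-scale range = 8.58 V. LSB = 8.58 V / 2^13 ≈ 1.047 mV.
(V_in − V_min)/LSB = (4.011146 − (0)) × 8192/8.58 = 3829.7562 → nearest code k = 3830.
Reconstructed level: 0 + 3830 × 8.58/8192 V = 4.011401367 V.
e = 4.011146 − (4.011401367) = −255 µV.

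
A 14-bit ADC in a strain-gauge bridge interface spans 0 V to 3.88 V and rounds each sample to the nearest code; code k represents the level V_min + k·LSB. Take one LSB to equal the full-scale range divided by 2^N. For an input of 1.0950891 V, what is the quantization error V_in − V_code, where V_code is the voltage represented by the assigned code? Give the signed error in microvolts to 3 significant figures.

Range is 3.88 V. LSB = 3.88 V / 2^14 ≈ 236.8 µV.
(1.0950891 − (0)) / LSB = 1.0950891 × 16384/3.88 = 4624.2113. Nearest integer: k = 4624.
V_code = 0 + (4624/16384) × 3.88 = 1.0950390625 V.
Error = V_in − V_code = 1.0950891 − (1.0950390625) = +50.0 µV.

+50.0 µV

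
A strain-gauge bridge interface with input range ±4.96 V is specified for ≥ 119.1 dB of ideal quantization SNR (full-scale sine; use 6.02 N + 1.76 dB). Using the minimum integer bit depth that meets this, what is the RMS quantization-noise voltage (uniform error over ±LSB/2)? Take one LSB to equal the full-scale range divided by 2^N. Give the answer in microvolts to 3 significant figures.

2.73 µV

Full-scale range = 4.96 V − (-4.96 V) = 9.92 V.
Solving 6.02 N ≥ 119.1 − 1.76: N ≥ 19.492. Round up → N = 20.
Step size = 9.92/1048576 V = 9.4604 µV.
σ_q = LSB/√12 = 9.4604 µV/3.4641 = 2.73 µV.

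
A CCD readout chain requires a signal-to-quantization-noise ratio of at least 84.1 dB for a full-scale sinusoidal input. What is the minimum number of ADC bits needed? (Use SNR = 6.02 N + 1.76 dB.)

Required N = ⌈(84.1 − 1.76)/6.02⌉ = ⌈13.678⌉ = 14.

14 bits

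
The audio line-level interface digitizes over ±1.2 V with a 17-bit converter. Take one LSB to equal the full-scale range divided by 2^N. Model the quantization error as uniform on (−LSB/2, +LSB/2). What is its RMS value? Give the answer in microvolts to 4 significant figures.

Span: 1.2 V − (-1.2 V) = 2.4 V.
LSB = 2.4 V ÷ 2^17 = 2.4/131072 V = 18.3105 µV.
V_rms = LSB/√12 = 18.3105 µV / √12 = 5.286 µV.

5.286 µV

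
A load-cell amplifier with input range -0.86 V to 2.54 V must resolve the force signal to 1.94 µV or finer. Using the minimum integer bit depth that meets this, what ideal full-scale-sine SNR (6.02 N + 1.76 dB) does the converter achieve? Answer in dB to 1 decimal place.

128.2 dB

Span: 2.54 V − (-0.86 V) = 3.4 V.
Levels needed ≥ 3.4/1.94 µV = 1.753e6. 2^21 = 2097152 suffices, so N_min = 21.
Ideal SNR at N = 21: 6.02·21 + 1.76 = 128.2 dB.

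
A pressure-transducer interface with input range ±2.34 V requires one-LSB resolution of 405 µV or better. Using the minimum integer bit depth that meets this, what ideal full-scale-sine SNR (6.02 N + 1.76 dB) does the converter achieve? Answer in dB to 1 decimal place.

The full-scale span is 2.34 − (-2.34) = 4.68 V.
Need 2^N ≥ 4.68 V / 405 µV = 11560 → N_min = 14.
SNR = 6.02 × 14 + 1.76 = 86.04 dB.

86.0 dB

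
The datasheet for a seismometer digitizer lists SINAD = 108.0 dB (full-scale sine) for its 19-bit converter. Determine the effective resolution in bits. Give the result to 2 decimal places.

ENOB = (SINAD − 1.76) / 6.02 = (108.0 − 1.76) / 6.02 = 106.24 / 6.02 = 17.6478.

17.65 bits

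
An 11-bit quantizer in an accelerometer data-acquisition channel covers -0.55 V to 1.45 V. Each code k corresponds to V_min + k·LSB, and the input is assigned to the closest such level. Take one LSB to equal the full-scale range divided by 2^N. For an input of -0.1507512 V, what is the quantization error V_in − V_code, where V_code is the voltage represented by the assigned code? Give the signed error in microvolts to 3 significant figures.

Range = 1.45 − (-0.55) = 2 V. LSB = 2 V / 2^11 ≈ 0.9766 mV.
(V_in − V_min)/LSB = (-0.1507512 − (-0.55)) × 2048/2 = 408.8308 → nearest code k = 409.
Reconstructed level: -0.55 + 409 × 2/2048 V = -0.1505859375 V.
e = -0.1507512 − (-0.1505859375) = −165 µV.

−165 µV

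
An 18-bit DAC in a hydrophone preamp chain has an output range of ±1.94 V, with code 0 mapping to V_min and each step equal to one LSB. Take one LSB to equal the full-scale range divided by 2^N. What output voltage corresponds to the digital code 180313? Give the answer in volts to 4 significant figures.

Span: 1.94 V − (-1.94 V) = 3.88 V. LSB = 3.88 V / 2^18.
V_out = -1.94 + 180313 × (3.88/262144) V
      = -1.94 + 2.66882 = 0.728817 V.

0.7288 V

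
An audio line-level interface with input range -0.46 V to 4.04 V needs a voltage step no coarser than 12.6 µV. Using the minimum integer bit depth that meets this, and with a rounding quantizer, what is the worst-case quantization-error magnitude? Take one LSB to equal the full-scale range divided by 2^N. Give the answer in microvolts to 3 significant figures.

Full-scale range = 4.04 V − (-0.46 V) = 4.5 V.
4.5 V / 12.6 µV = 357100. Since 2^18 = 262144 and 2^19 = 524288, N = 19.
One LSB is 4.5 V / 524288 = 8.5831 µV.
Max error for round-to-nearest is LSB/2 = 4.29 µV.

4.29 µV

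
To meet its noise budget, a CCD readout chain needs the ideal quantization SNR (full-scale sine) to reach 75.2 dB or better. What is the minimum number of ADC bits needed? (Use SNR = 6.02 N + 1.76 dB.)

N ≥ (75.2 − 1.76)/6.02 = 12.199 → N_min = 13.

13 bits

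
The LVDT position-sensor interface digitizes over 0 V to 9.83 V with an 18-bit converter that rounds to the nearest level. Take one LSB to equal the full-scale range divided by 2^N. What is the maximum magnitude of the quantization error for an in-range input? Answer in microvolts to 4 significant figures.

18.75 µV

Range is 9.83 V.
LSB = 9.83 V ÷ 2^18 = 9.83/262144 V = 37.4985 µV.
A rounding quantizer has |error| ≤ LSB/2 = 18.75 µV.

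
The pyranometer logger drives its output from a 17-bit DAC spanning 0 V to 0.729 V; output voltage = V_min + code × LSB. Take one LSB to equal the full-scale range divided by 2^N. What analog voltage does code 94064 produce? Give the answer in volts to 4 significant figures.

V_FS = 0.729 V. LSB = 0.729 V / 2^17.
V_out = V_min + code × LSB = 0 V + 94064 × 0.729 V / 131072
      = 0 + 0.523168 = 0.523168 V.

0.5232 V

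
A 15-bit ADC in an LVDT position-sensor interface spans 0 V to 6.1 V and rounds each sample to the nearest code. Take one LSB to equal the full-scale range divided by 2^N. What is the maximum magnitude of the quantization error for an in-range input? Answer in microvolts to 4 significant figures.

93.08 µV

V_FS = 6.1 V.
LSB = 6.1 V / 2^15 = 186.157 µV.
|e|_max = LSB/2 = 93.08 µV.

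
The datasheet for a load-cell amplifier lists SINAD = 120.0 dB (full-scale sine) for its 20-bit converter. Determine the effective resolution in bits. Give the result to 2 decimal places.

19.64 bits

ENOB = (120.0 − 1.76)/6.02 = 19.6412 bits.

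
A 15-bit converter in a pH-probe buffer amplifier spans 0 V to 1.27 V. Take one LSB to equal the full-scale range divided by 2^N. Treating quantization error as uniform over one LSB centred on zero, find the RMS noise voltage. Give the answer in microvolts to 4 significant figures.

V_FS = 1.27 V.
LSB = 1.27 V ÷ 2^15 = 1.27/32768 V = 38.7573 µV.
σ_q = LSB/√12 = 38.7573 µV/3.4641 = 11.19 µV.

11.19 µV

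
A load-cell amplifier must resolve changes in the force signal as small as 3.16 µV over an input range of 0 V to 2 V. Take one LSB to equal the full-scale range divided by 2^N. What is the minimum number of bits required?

20 bits

Full-scale range = 2 V.
Need 2^N ≥ 2 V / 3.16 µV = 632900 → N_min = 20.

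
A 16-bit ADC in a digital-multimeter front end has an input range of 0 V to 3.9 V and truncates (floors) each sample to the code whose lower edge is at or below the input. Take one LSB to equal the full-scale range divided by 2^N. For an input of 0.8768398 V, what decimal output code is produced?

14734

Span = 3.9 V. LSB = 3.9 V / 2^16 ≈ 59.51 µV.
(V_in − V_min) × 2^16/range = (0.8768398 − (0)) × 65536/3.9 = 14734.506.
Floor → code = 14734.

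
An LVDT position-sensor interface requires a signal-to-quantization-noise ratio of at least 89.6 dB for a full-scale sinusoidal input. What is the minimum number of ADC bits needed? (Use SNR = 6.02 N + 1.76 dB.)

N ≥ (89.6 − 1.76)/6.02 = 14.591 → N_min = 15.

15 bits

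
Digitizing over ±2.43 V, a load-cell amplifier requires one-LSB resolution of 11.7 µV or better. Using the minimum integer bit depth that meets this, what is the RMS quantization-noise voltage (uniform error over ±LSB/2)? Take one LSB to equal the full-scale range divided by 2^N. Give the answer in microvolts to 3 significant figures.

Span: 2.43 V − (-2.43 V) = 4.86 V.
Need 2^N ≥ 4.86 V / 11.7 µV = 415400 → N_min = 19.
Step size = 4.86/524288 V = 9.2697 µV.
V_rms = LSB/√12 = 2.68 µV.

2.68 µV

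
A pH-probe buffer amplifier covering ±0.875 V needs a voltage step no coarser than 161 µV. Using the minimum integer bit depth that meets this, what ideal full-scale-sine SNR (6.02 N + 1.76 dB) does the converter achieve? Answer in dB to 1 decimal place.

Span: 0.875 V − (-0.875 V) = 1.75 V.
Levels needed ≥ 1.75/161 µV = 10870. 2^14 = 16384 suffices, so N_min = 14.
Ideal SNR at N = 14: 6.02·14 + 1.76 = 86.0 dB.

86.0 dB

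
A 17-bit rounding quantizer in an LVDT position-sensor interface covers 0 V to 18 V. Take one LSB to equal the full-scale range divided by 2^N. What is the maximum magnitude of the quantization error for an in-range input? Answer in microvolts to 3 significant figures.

68.7 µV

V_FS = 18 V.
LSB = 18 V / 2^17 = 137.33 µV.
Worst-case error for round-to-nearest is half an LSB: 68.7 µV.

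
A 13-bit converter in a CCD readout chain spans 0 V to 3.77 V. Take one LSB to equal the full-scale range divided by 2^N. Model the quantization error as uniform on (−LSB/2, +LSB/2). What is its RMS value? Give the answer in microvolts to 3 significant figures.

Span = 3.77 V.
LSB = 3.77 V ÷ 2^13 = 3.77/8192 V = 460.21 µV.
V_rms = LSB/√12 = 460.21 µV / √12 = 133 µV.

133 µV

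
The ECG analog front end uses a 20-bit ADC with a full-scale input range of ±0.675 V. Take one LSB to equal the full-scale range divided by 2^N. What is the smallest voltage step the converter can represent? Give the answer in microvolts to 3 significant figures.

Range = 0.675 − (-0.675) = 1.35 V.
Number of codes = 2^20 = 1048576.
Step size = 1.35/1048576 V = 1.29 µV.

1.29 µV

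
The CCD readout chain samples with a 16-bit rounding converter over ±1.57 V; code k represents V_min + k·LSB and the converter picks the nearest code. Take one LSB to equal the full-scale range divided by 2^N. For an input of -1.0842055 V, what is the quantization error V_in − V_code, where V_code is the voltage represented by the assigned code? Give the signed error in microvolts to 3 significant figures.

+8.67 µV

The full-scale span is 1.57 − (-1.57) = 3.14 V. LSB = 3.14 V / 2^16 ≈ 47.91 µV.
(-1.0842055 − (-1.57)) / LSB = 0.4857945 × 65536/3.14 = 10139.1810. Nearest integer: k = 10139.
V_code = -1.57 + (10139/65536) × 3.14 = -1.0842141724 V.
Error = V_in − V_code = -1.0842055 − (-1.0842141724) = +8.67 µV.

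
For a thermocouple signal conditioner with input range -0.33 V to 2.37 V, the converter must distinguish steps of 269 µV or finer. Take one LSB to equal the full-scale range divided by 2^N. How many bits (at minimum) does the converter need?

14 bits

Full-scale range = 2.37 V − (-0.33 V) = 2.7 V.
2.7 V / 269 µV = 10040. Since 2^13 = 8192 and 2^14 = 16384, N = 14.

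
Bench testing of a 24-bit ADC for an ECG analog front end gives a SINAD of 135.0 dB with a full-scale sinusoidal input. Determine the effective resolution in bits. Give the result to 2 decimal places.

22.13 bits

Inverting SNR = 6.02 N + 1.76: N_eff = (135.0 − 1.76)/6.02 = 22.1329.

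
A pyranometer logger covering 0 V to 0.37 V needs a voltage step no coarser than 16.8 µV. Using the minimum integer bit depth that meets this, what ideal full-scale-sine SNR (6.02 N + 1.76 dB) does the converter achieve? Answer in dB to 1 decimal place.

92.1 dB

Range is 0.37 V.
Need 2^N ≥ 0.37 V / 16.8 µV = 22020 → N_min = 15.
6.02(15) + 1.76 = 92.06 dB.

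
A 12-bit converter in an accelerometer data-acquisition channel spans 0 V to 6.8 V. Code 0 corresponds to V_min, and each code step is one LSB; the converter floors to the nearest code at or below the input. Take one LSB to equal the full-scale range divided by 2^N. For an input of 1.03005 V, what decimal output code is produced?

620

Full-scale range = 6.8 V. LSB = 6.8 V / 2^12 ≈ 1.660 mV.
code = ⌊(V_in − V_min)/LSB⌋ = ⌊(V_in − V_min) × 2^12 / range⌋
     = ⌊(1.03005 − (0)) × 4096 / 6.8⌋ = ⌊1.03005 × 4096/6.8⌋
     = ⌊620.454⌋ = 620.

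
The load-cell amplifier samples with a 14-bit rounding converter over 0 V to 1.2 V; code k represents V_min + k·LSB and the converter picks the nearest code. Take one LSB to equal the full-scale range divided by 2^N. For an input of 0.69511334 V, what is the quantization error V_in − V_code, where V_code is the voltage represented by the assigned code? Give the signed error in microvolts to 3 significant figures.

Range is 1.2 V. LSB = 1.2 V / 2^14 ≈ 73.24 µV.
Position in LSBs: (0.69511334 − (0)) × 16384/1.2 = 9490.6141; rounding gives k = 9491.
V_code = V_min + k × range/2^14 = 0 + 9491 × 1.2/16384 = 0.69514160156 V.
Error = V_in − V_code = 0.69511334 − (0.69514160156) = −28.3 µV.

−28.3 µV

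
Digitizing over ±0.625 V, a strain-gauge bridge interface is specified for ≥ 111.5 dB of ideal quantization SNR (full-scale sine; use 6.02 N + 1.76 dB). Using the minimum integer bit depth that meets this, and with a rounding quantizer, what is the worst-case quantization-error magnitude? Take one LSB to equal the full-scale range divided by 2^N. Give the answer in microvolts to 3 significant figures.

Full-scale range = 0.625 V − (-0.625 V) = 1.25 V.
Required N = ⌈(111.5 − 1.76)/6.02⌉ = ⌈18.229⌉ = 19.
LSB = 1.25 V ÷ 2^19 = 1.25/524288 V = 2.3842 µV.
|e|_max = LSB/2 = 1.19 µV.

1.19 µV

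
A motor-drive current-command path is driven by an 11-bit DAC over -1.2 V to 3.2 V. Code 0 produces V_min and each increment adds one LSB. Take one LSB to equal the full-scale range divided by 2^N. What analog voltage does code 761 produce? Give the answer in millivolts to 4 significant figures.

Full-scale range = 3.2 V − (-1.2 V) = 4.4 V. LSB = 4.4 V / 2^11.
Output = V_min + (761/2048) × range = -1.2 + 0.371582 × 4.4 V
      = -1.2 + 1.63496 = 0.434961 V.

435.0 mV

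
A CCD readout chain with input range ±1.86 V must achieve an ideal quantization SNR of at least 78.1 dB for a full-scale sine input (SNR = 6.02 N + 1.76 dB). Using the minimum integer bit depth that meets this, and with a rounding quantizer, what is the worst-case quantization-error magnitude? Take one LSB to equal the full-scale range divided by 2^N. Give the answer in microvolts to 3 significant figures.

Span: 1.86 V − (-1.86 V) = 3.72 V.
Required N = ⌈(78.1 − 1.76)/6.02⌉ = ⌈12.681⌉ = 13.
LSB = 3.72 V ÷ 2^13 = 3.72/8192 V = 454.10 µV.
Max error for round-to-nearest is LSB/2 = 227 µV.

227 µV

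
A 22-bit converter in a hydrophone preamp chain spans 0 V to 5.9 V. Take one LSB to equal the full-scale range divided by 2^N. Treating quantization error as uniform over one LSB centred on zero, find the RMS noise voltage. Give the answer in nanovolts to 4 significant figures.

406.1 nV

Range is 5.9 V.
LSB = 5.9 V / 2^22 = 1.40667 µV.
σ_q = LSB/√12 = 1.40667 µV/3.4641 = 406.1 nV.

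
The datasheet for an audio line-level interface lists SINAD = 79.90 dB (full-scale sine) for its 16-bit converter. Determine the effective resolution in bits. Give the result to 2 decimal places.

12.98 bits

ENOB = (SINAD − 1.76) / 6.02 = (79.90 − 1.76) / 6.02 = 78.14 / 6.02 = 12.9801.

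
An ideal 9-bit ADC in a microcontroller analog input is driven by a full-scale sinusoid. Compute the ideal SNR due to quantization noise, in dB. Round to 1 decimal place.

55.9 dB

6.02(9) + 1.76 = 54.18 + 1.76 = 55.94 dB.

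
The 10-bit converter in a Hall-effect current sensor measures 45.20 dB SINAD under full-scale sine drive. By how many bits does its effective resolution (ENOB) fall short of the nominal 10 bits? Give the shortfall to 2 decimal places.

Effective bits = (45.20 − 1.76)/6.02 = 7.2159.
Lost resolution: 10 − 7.2159 = 2.7841 bits.

2.78 bits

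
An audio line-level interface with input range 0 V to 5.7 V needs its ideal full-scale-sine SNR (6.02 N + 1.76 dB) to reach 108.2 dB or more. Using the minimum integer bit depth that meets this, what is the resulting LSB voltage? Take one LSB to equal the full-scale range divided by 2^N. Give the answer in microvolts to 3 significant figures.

21.7 µV

Span = 5.7 V.
Solving 6.02 N ≥ 108.2 − 1.76: N ≥ 17.681. Round up → N = 18.
LSB = 5.7 V ÷ 2^18 = 5.7/262144 V = 21.7 µV.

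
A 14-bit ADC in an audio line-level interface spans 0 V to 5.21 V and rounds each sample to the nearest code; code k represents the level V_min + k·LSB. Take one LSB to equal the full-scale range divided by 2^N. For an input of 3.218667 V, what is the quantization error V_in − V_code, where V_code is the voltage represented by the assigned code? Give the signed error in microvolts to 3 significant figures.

−59.8 µV

Range is 5.21 V. LSB = 5.21 V / 2^14 ≈ 318.0 µV.
(V_in − V_min)/LSB = (3.218667 − (0)) × 16384/5.21 = 10121.8119 → nearest code k = 10122.
V_code = V_min + k × range/2^14 = 0 + 10122 × 5.21/16384 = 3.2187268066 V.
e = 3.218667 − (3.2187268066) = −59.8 µV.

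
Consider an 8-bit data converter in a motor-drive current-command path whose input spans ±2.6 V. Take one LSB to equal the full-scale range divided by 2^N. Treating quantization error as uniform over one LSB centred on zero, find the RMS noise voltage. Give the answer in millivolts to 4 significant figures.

Span: 2.6 V − (-2.6 V) = 5.2 V.
Step size = 5.2/256 V = 20.3125 mV.
RMS of a uniform error over width LSB is LSB/√12 = 5.864 mV.

5.864 mV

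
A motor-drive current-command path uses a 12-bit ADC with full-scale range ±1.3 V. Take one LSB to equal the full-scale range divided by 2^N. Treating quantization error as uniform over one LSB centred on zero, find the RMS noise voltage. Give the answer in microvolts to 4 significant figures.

The full-scale span is 1.3 − (-1.3) = 2.6 V.
LSB = 2.6 V ÷ 2^12 = 2.6/4096 V = 0.634766 mV.
σ_q = LSB/√12 = 0.634766 mV/3.4641 = 183.2 µV.

183.2 µV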